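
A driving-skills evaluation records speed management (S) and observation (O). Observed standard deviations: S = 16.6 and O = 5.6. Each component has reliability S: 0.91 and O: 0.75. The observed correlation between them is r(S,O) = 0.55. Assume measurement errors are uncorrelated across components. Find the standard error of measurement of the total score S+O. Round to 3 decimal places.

Var(total) = 306.92 + 102.256 = 409.176.
True-score variance = 274.28 + 102.256 = 376.536, so reliability = 0.9202.
Error variance = 409.176 − 376.536 = 32.6404; SEM = √32.6404 = 5.713.

5.713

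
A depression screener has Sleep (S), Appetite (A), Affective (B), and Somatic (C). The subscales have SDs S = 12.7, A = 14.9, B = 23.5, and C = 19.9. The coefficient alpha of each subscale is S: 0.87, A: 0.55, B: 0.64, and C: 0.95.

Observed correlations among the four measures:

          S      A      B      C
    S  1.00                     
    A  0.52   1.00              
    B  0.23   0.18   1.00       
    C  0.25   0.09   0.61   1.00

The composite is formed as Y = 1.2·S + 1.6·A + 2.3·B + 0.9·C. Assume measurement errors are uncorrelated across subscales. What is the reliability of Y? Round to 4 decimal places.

Var(Y) = 1.2²·12.7² + 1.6²·14.9² + 2.3²·23.5² + 0.9²·19.9² + 2·[1.92·12.7·14.9·0.52 + 2.76·12.7·23.5·0.23 + 1.08·12.7·19.9·0.25 + 3.68·14.9·23.5·0.18 + 1.44·14.9·19.9·0.09 + 2.07·23.5·19.9·0.61] = 4042.77 + 2614.98 = 6657.75.
Under uncorrelated errors the observed covariances equal the true-score covariances, so only the own-variance terms attenuate.
True-score variance = [1.2²·12.7²·0.87 + 1.6²·14.9²·0.55 + 2.3²·23.5²·0.64 + 0.9²·19.9²·0.95] + 2614.98 = 2689.08 + 2614.98 = 5304.06.
Reliability = 5304.06 / 6657.75 = 0.7967.

0.7967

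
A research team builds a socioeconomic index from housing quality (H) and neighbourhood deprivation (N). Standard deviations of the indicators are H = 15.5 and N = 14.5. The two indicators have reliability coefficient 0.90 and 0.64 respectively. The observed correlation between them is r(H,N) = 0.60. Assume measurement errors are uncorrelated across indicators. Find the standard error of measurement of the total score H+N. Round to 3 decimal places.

Var(total) = 450.5 + 269.7 = 720.2.
True-score variance = 350.785 + 269.7 = 620.485, so reliability = 0.8615.
Error variance = 720.2 − 620.485 = 99.715; SEM = √99.715 = 9.986.

9.986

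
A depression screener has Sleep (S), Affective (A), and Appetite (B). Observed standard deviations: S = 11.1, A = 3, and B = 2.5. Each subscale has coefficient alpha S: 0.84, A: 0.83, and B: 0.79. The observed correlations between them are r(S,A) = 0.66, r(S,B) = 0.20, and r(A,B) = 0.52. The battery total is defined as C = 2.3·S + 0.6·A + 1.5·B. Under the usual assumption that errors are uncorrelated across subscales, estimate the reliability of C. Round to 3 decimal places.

0.861

Var(C) = 2.3²·11.1² + 0.6²·3² + 1.5²·2.5² + 2·[1.38·11.1·3·0.66 + 3.45·11.1·2.5·0.20 + 0.9·3·2.5·0.52] = 669.083 + 105.974 = 775.058.
Because errors are independent across components, Cov(Tᵢ,Tⱼ) = Cov(Xᵢ,Xⱼ); the off-diagonal part of the true-score variance is the same as above.
True-score variance = [2.3²·11.1²·0.84 + 0.6²·3²·0.83 + 1.5²·2.5²·0.79] + 105.974 = 561.295 + 105.974 = 667.269.
Reliability = 667.269 / 775.058 = 0.861.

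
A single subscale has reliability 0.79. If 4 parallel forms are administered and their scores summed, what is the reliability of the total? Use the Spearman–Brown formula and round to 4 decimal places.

ρ_k = kρ / (1 + (k−1)ρ) = 4·0.79 / (1 + 3·0.79) = 3.160 / 3.370 = 0.9377.

0.9377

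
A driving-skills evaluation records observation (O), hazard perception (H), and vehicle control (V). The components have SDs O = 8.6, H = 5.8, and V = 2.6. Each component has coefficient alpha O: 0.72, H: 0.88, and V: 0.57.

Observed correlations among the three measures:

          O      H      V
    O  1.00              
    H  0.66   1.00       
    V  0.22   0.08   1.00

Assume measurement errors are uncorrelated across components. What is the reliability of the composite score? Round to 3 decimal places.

0.856

Var(O+H+V) = 8.6² + 5.8² + 2.6² + 2·[8.6·5.8·0.66 + 8.6·2.6·0.22 + 5.8·2.6·0.08] = 114.36 + 78.0928 = 192.453.
Because errors are independent across components, Cov(Tᵢ,Tⱼ) = Cov(Xᵢ,Xⱼ); the off-diagonal part of the true-score variance is the same as above.
True-score variance = [8.6²·0.72 + 5.8²·0.88 + 2.6²·0.57] + 78.0928 = 86.7076 + 78.0928 = 164.8.
Reliability = 164.8 / 192.453 = 0.856.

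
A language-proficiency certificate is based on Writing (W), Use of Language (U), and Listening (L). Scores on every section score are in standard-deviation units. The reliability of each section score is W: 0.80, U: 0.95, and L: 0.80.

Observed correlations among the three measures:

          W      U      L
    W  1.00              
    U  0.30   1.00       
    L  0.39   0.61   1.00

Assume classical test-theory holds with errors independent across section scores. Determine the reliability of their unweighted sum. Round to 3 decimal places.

Var(W+U+L) = 3 + 2·[0.30 + 0.39 + 0.61] = 3 + 2.6 = 5.6.
Because errors are independent across components, Cov(Tᵢ,Tⱼ) = Cov(Xᵢ,Xⱼ); the off-diagonal part of the true-score variance is the same as above.
True-score variance = [0.80 + 0.95 + 0.80] + 2.6 = 2.55 + 2.6 = 5.15.
Reliability = 5.15 / 5.6 = 0.920.

0.920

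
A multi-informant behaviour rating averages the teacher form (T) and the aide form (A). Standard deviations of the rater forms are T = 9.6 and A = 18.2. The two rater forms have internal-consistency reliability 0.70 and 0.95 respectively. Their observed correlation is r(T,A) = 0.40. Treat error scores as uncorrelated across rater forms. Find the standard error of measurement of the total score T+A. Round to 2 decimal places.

Var(total) = 423.4 + 139.776 = 563.176.
True-score variance = 379.19 + 139.776 = 518.966, so reliability = 0.9215.
Error variance = 563.176 − 518.966 = 44.21; SEM = √44.21 = 6.65.

6.65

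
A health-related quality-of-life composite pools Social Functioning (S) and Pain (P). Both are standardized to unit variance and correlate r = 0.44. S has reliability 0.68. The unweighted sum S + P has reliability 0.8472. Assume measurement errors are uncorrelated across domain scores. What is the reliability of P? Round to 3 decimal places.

Var(S+P) = 2 + 2·0.44 = 2.880.
True-score variance = ρ_S + ρ_P + 2·0.44, so 0.8472 = (0.68 + ρ_P + 0.88) / 2.880.
ρ_P = 0.8472·2.880 − 0.68 − 0.88 = 0.880.

0.880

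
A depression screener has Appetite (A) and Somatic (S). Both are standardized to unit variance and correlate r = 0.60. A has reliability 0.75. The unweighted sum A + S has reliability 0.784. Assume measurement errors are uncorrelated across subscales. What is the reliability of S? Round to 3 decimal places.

Var(A+S) = 2 + 2·0.60 = 3.200.
True-score variance = ρ_A + ρ_S + 2·0.60, so 0.784 = (0.75 + ρ_S + 1.20) / 3.200.
ρ_S = 0.784·3.200 − 0.75 − 1.20 = 0.559.

0.559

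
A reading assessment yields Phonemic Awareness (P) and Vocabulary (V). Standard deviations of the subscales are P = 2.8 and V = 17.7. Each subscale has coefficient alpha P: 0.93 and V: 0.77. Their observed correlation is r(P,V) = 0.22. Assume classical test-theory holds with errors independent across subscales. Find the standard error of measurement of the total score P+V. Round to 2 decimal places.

Var(total) = 321.13 + 21.8064 = 342.936.
True-score variance = 248.524 + 21.8064 = 270.331, so reliability = 0.7883.
Error variance = 342.936 − 270.331 = 72.6055; SEM = √72.6055 = 8.52.

8.52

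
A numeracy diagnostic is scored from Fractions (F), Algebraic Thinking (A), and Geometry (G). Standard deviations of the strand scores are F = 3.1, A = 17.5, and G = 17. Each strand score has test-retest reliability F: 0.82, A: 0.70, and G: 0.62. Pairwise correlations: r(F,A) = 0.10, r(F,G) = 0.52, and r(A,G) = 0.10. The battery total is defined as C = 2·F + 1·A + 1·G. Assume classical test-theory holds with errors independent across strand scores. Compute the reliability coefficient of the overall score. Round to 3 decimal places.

0.747

Var(C) = 2²·3.1² + 17.5² + 17² + 2·[2·3.1·17.5·0.10 + 2·3.1·17·0.52 + 17.5·17·0.10] = 633.69 + 190.816 = 824.506.
Because errors are independent across components, Cov(Tᵢ,Tⱼ) = Cov(Xᵢ,Xⱼ); the off-diagonal part of the true-score variance is the same as above.
True-score variance = [2²·3.1²·0.82 + 17.5²·0.70 + 17²·0.62] + 190.816 = 425.076 + 190.816 = 615.892.
Reliability = 615.892 / 824.506 = 0.747.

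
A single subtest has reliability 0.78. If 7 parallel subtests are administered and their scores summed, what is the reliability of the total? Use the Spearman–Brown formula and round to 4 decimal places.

0.9613

ρ_k = kρ / (1 + (k−1)ρ) = 7·0.78 / (1 + 6·0.78) = 5.460 / 5.680 = 0.9613.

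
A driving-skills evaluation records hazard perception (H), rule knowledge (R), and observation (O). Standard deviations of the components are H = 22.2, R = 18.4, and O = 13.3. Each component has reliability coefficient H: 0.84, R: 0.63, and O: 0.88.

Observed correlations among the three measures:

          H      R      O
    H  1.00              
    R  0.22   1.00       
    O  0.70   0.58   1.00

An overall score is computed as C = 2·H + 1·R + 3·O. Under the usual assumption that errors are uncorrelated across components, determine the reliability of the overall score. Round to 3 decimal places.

0.917

Var(C) = 2²·22.2² + 18.4² + 3²·13.3² + 2·[2·22.2·18.4·0.22 + 6·22.2·13.3·0.70 + 3·18.4·13.3·0.58] = 3901.93 + 3691.27 = 7593.2.
With uncorrelated errors the cross-covariances are all true-score covariance, so they carry over unchanged; only the diagonal terms shrink to ρᵢσᵢ².
True-score variance = [2²·22.2²·0.84 + 18.4²·0.63 + 3²·13.3²·0.88] + 3691.27 = 3270.2 + 3691.27 = 6961.48.
Reliability = 6961.48 / 7593.2 = 0.917.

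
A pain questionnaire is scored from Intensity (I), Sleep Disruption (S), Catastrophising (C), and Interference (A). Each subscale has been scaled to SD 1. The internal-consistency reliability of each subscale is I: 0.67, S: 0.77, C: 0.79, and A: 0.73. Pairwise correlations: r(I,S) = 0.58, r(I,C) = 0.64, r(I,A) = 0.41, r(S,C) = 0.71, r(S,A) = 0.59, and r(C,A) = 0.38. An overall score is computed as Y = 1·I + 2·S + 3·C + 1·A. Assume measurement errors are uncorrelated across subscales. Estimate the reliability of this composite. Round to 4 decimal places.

Var(Y) = 1 + 2² + 3² + 1 + 2·[2·0.58 + 3·0.64 + 0.41 + 6·0.71 + 2·0.59 + 3·0.38] = 15 + 20.14 = 35.14.
Because errors are independent across components, Cov(Tᵢ,Tⱼ) = Cov(Xᵢ,Xⱼ); the off-diagonal part of the true-score variance is the same as above.
True-score variance = [0.67 + 2²·0.77 + 3²·0.79 + 0.73] + 20.14 = 11.59 + 20.14 = 31.73.
Reliability = 31.73 / 35.14 = 0.9030.

0.9030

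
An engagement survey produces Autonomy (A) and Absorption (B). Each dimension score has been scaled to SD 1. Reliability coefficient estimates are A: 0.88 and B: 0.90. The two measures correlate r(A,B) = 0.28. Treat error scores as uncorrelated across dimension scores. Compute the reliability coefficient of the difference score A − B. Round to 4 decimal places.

0.8472

Var(A−B) = 1 + 1 − 2·0.28 = 2 − 0.56 = 1.44.
With uncorrelated errors the cross-covariances are all true-score covariance, so they carry over unchanged; only the diagonal terms shrink to ρᵢσᵢ².
True-score variance = [0.88 + 0.90] − 0.56 = 1.78 − 0.56 = 1.22.
Reliability = 1.22 / 1.44 = 0.8472.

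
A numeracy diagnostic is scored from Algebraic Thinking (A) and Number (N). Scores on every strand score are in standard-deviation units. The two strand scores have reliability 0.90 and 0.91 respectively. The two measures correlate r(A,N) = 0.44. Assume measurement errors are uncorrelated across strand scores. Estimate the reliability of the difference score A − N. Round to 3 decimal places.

Var(A−N) = 1 + 1 − 2·0.44 = 2 − 0.88 = 1.12.
Because errors are independent across components, Cov(Tᵢ,Tⱼ) = Cov(Xᵢ,Xⱼ); the off-diagonal part of the true-score variance is the same as above.
True-score variance = [0.90 + 0.91] − 0.88 = 1.81 − 0.88 = 0.93.
Reliability = 0.93 / 1.12 = 0.830.

0.830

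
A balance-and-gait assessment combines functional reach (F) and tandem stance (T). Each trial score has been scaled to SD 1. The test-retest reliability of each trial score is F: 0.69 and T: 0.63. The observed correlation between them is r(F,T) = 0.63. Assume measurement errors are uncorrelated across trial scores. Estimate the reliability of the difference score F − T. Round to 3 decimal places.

Var(F−T) = 1 + 1 − 2·0.63 = 2 − 1.26 = 0.74.
Because errors are independent across components, Cov(Tᵢ,Tⱼ) = Cov(Xᵢ,Xⱼ); the off-diagonal part of the true-score variance is the same as above.
True-score variance = [0.69 + 0.63] − 1.26 = 1.32 − 1.26 = 0.06.
Reliability = 0.06 / 0.74 = 0.081.

0.081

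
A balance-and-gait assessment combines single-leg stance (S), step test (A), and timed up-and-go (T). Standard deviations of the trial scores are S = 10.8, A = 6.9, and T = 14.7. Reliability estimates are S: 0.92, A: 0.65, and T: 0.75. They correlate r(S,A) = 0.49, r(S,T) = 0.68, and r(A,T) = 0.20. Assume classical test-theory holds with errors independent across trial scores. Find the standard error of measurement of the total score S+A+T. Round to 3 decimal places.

8.945

Var(total) = 380.34 + 329.515 = 709.855.
True-score variance = 300.323 + 329.515 = 629.838, so reliability = 0.8873.
Error variance = 709.855 − 629.838 = 80.0172; SEM = √80.0172 = 8.945.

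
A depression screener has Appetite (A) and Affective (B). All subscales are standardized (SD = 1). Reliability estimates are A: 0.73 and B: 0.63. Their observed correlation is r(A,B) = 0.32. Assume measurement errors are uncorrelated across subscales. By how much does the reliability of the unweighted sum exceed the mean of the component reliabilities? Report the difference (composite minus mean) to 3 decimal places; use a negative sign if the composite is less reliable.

0.078

Var(sum) = 2 + 0.64 = 2.64; true-score variance = 1.36 + 0.64 = 2; composite reliability = 0.7576.
Mean component reliability = 0.6800.
Difference = 0.7576 − 0.6800 = 0.078.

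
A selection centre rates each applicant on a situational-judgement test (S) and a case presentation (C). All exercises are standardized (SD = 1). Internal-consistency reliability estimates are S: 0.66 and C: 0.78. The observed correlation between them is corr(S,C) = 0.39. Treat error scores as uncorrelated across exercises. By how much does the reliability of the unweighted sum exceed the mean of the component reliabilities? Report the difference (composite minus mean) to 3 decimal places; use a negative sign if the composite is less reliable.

0.079

Var(sum) = 2 + 0.78 = 2.78; true-score variance = 1.44 + 0.78 = 2.22; composite reliability = 0.7986.
Mean component reliability = 0.7200.
Difference = 0.7986 − 0.7200 = 0.079.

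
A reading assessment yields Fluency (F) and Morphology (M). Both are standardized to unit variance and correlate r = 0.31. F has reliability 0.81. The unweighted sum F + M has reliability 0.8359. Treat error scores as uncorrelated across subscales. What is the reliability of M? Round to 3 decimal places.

0.760

Var(F+M) = 2 + 2·0.31 = 2.620.
True-score variance = ρ_F + ρ_M + 2·0.31, so 0.8359 = (0.81 + ρ_M + 0.62) / 2.620.
ρ_M = 0.8359·2.620 − 0.81 − 0.62 = 0.760.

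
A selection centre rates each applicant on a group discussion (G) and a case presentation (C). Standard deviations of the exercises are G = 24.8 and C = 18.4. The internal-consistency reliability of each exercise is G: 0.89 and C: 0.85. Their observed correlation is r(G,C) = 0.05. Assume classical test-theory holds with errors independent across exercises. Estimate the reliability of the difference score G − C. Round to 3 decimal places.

Var(G−C) = 24.8² + 18.4² − 2·24.8·18.4·0.05 = 953.6 − 45.632 = 907.968.
Under uncorrelated errors the observed covariances equal the true-score covariances, so only the own-variance terms attenuate.
True-score variance = [24.8²·0.89 + 18.4²·0.85] − 45.632 = 835.162 − 45.632 = 789.53.
Reliability = 789.53 / 907.968 = 0.870.

0.870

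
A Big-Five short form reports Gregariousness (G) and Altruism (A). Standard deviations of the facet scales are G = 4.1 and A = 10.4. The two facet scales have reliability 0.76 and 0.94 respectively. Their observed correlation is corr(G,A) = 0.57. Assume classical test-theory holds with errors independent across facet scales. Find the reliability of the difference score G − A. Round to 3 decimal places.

Var(G−A) = 4.1² + 10.4² − 2·4.1·10.4·0.57 = 124.97 − 48.6096 = 76.3604.
With uncorrelated errors the cross-covariances are all true-score covariance, so they carry over unchanged; only the diagonal terms shrink to ρᵢσᵢ².
True-score variance = [4.1²·0.76 + 10.4²·0.94] − 48.6096 = 114.446 − 48.6096 = 65.8364.
Reliability = 65.8364 / 76.3604 = 0.862.

0.862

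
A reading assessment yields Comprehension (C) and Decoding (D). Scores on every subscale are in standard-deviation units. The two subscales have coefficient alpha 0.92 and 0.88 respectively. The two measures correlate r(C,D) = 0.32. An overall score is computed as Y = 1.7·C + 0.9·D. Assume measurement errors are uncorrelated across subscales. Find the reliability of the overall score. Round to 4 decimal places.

0.9298

Var(Y) = 1.7² + 0.9² + 2·[1.53·0.32] = 3.7 + 0.9792 = 4.6792.
Under uncorrelated errors the observed covariances equal the true-score covariances, so only the own-variance terms attenuate.
True-score variance = [1.7²·0.92 + 0.9²·0.88] + 0.9792 = 3.3716 + 0.9792 = 4.3508.
Reliability = 4.3508 / 4.6792 = 0.9298.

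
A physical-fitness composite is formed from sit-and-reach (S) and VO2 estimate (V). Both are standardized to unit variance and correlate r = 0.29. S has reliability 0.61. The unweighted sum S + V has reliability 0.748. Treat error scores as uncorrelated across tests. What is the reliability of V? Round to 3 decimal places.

Var(S+V) = 2 + 2·0.29 = 2.580.
True-score variance = ρ_S + ρ_V + 2·0.29, so 0.748 = (0.61 + ρ_V + 0.58) / 2.580.
ρ_V = 0.748·2.580 − 0.61 − 0.58 = 0.740.

0.740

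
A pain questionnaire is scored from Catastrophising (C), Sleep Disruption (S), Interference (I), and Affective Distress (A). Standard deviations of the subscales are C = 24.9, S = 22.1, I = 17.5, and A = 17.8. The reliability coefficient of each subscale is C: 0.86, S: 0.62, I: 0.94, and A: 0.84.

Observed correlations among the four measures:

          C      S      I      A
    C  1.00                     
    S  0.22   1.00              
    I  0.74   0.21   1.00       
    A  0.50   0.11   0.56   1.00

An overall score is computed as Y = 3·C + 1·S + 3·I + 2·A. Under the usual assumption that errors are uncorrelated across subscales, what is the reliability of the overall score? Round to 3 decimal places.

0.939

Var(Y) = 3²·24.9² + 22.1² + 3²·17.5² + 2²·17.8² + 2·[3·24.9·22.1·0.22 + 9·24.9·17.5·0.74 + 6·24.9·17.8·0.50 + 3·22.1·17.5·0.21 + 2·22.1·17.8·0.11 + 6·17.5·17.8·0.56] = 10092.1 + 11943.6 = 22035.7.
Because errors are independent across components, Cov(Tᵢ,Tⱼ) = Cov(Xᵢ,Xⱼ); the off-diagonal part of the true-score variance is the same as above.
True-score variance = [3²·24.9²·0.86 + 22.1²·0.62 + 3²·17.5²·0.94 + 2²·17.8²·0.84] + 11943.6 = 8757.15 + 11943.6 = 20700.7.
Reliability = 20700.7 / 22035.7 = 0.939.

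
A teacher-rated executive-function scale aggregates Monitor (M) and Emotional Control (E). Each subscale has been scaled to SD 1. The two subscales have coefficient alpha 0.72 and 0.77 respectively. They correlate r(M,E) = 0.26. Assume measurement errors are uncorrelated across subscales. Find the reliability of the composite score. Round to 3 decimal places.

0.798

Var(M+E) = 2 + 2·[0.26] = 2 + 0.52 = 2.52.
Under uncorrelated errors the observed covariances equal the true-score covariances, so only the own-variance terms attenuate.
True-score variance = [0.72 + 0.77] + 0.52 = 1.49 + 0.52 = 2.01.
Reliability = 2.01 / 2.52 = 0.798.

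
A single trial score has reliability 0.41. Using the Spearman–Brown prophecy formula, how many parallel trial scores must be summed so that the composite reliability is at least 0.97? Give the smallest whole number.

k ≥ ρ*(1−ρ₁)/(ρ₁(1−ρ*)) = 0.97·0.59 / (0.41·0.03) = 46.528.
Smallest integer k = 47.

47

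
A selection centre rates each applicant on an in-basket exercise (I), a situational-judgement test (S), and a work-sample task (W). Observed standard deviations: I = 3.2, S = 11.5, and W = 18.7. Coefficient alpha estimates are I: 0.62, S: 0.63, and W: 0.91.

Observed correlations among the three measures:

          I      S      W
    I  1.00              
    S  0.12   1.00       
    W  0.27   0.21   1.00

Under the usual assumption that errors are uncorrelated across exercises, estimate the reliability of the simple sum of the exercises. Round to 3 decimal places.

0.865

Var(I+S+W) = 3.2² + 11.5² + 18.7² + 2·[3.2·11.5·0.12 + 3.2·18.7·0.27 + 11.5·18.7·0.21] = 492.18 + 131.467 = 623.647.
Because errors are independent across components, Cov(Tᵢ,Tⱼ) = Cov(Xᵢ,Xⱼ); the off-diagonal part of the true-score variance is the same as above.
True-score variance = [3.2²·0.62 + 11.5²·0.63 + 18.7²·0.91] + 131.467 = 407.884 + 131.467 = 539.351.
Reliability = 539.351 / 623.647 = 0.865.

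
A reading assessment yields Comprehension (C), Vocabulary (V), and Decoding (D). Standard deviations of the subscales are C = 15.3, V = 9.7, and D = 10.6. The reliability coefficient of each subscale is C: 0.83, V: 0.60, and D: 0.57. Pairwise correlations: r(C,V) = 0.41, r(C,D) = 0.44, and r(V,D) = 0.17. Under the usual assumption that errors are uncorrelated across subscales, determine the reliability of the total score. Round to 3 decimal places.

Var(C+V+D) = 15.3² + 9.7² + 10.6² + 2·[15.3·9.7·0.41 + 15.3·10.6·0.44 + 9.7·10.6·0.17] = 440.54 + 299.373 = 739.913.
Under uncorrelated errors the observed covariances equal the true-score covariances, so only the own-variance terms attenuate.
True-score variance = [15.3²·0.83 + 9.7²·0.60 + 10.6²·0.57] + 299.373 = 314.794 + 299.373 = 614.167.
Reliability = 614.167 / 739.913 = 0.830.

0.830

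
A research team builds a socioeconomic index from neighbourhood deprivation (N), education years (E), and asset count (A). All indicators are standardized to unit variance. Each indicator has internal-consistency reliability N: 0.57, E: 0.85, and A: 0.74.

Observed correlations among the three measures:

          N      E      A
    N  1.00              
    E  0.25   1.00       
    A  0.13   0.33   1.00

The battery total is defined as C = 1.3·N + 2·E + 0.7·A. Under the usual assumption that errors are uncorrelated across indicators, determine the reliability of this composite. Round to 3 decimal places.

Var(C) = 1.3² + 2² + 0.7² + 2·[2.6·0.25 + 0.91·0.13 + 1.4·0.33] = 6.18 + 2.4606 = 8.6406.
Because errors are independent across components, Cov(Tᵢ,Tⱼ) = Cov(Xᵢ,Xⱼ); the off-diagonal part of the true-score variance is the same as above.
True-score variance = [1.3²·0.57 + 2²·0.85 + 0.7²·0.74] + 2.4606 = 4.7259 + 2.4606 = 7.1865.
Reliability = 7.1865 / 8.6406 = 0.832.

0.832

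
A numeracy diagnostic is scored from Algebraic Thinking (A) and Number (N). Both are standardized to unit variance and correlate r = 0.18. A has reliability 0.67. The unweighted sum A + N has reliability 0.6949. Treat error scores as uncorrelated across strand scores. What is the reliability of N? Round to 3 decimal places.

Var(A+N) = 2 + 2·0.18 = 2.360.
True-score variance = ρ_A + ρ_N + 2·0.18, so 0.6949 = (0.67 + ρ_N + 0.36) / 2.360.
ρ_N = 0.6949·2.360 − 0.67 − 0.36 = 0.610.

0.610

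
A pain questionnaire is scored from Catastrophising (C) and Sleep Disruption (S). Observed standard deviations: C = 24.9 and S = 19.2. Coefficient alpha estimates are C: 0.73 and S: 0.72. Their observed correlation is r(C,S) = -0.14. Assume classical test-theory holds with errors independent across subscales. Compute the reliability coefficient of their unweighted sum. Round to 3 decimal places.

0.683

Var(C+S) = 24.9² + 19.2² + 2·[24.9·19.2·(-0.14)] = 988.65 − 133.862 = 854.788.
With uncorrelated errors the cross-covariances are all true-score covariance, so they carry over unchanged; only the diagonal terms shrink to ρᵢσᵢ².
True-score variance = [24.9²·0.73 + 19.2²·0.72] − 133.862 = 718.028 − 133.862 = 584.166.
Reliability = 584.166 / 854.788 = 0.683.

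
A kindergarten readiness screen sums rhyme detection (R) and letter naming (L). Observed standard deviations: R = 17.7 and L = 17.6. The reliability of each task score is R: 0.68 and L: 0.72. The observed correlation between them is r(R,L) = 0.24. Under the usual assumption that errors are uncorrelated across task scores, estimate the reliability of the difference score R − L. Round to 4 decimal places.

Var(R−L) = 17.7² + 17.6² − 2·17.7·17.6·0.24 = 623.05 − 149.53 = 473.52.
With uncorrelated errors the cross-covariances are all true-score covariance, so they carry over unchanged; only the diagonal terms shrink to ρᵢσᵢ².
True-score variance = [17.7²·0.68 + 17.6²·0.72] − 149.53 = 436.064 − 149.53 = 286.535.
Reliability = 286.535 / 473.52 = 0.6051.

0.6051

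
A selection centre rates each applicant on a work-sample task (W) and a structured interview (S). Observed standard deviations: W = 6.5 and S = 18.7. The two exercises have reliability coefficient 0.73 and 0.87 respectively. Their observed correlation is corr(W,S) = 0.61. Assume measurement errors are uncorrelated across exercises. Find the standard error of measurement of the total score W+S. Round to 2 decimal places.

Var(total) = 391.94 + 148.291 = 540.231.
True-score variance = 335.073 + 148.291 = 483.364, so reliability = 0.8947.
Error variance = 540.231 − 483.364 = 56.8672; SEM = √56.8672 = 7.54.

7.54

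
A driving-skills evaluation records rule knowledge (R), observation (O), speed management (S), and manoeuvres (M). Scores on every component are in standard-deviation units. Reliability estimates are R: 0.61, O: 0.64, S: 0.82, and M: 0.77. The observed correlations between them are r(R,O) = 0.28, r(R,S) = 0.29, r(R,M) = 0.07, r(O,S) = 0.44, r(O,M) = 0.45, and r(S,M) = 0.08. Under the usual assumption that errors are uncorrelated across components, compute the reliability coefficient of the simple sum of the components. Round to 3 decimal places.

Var(R+O+S+M) = 4 + 2·[0.28 + 0.29 + 0.07 + 0.44 + 0.45 + 0.08] = 4 + 3.22 = 7.22.
Because errors are independent across components, Cov(Tᵢ,Tⱼ) = Cov(Xᵢ,Xⱼ); the off-diagonal part of the true-score variance is the same as above.
True-score variance = [0.61 + 0.64 + 0.82 + 0.77] + 3.22 = 2.84 + 3.22 = 6.06.
Reliability = 6.06 / 7.22 = 0.839.

0.839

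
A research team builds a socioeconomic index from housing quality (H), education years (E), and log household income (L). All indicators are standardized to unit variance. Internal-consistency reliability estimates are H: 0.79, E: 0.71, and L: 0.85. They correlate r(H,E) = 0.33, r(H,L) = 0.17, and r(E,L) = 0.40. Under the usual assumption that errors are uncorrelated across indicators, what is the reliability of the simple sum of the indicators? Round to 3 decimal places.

Var(H+E+L) = 3 + 2·[0.33 + 0.17 + 0.40] = 3 + 1.8 = 4.8.
With uncorrelated errors the cross-covariances are all true-score covariance, so they carry over unchanged; only the diagonal terms shrink to ρᵢσᵢ².
True-score variance = [0.79 + 0.71 + 0.85] + 1.8 = 2.35 + 1.8 = 4.15.
Reliability = 4.15 / 4.8 = 0.865.

0.865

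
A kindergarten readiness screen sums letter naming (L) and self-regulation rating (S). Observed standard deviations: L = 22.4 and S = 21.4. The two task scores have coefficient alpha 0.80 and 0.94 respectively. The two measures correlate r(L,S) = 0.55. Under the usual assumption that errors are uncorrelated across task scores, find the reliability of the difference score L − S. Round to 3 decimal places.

0.704

Var(L−S) = 22.4² + 21.4² − 2·22.4·21.4·0.55 = 959.72 − 527.296 = 432.424.
With uncorrelated errors the cross-covariances are all true-score covariance, so they carry over unchanged; only the diagonal terms shrink to ρᵢσᵢ².
True-score variance = [22.4²·0.80 + 21.4²·0.94] − 527.296 = 831.89 − 527.296 = 304.594.
Reliability = 304.594 / 432.424 = 0.704.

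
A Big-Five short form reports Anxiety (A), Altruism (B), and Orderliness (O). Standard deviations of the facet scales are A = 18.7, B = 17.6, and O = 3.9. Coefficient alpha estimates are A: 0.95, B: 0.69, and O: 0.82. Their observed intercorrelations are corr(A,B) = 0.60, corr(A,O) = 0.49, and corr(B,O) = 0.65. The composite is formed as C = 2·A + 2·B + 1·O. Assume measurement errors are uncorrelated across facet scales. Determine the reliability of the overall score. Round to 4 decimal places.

0.8997

Var(C) = 2²·18.7² + 2²·17.6² + 3.9² + 2·[4·18.7·17.6·0.60 + 2·18.7·3.9·0.49 + 2·17.6·3.9·0.65] = 2653.01 + 1901.18 = 4554.19.
With uncorrelated errors the cross-covariances are all true-score covariance, so they carry over unchanged; only the diagonal terms shrink to ρᵢσᵢ².
True-score variance = [2²·18.7²·0.95 + 2²·17.6²·0.69 + 3.9²·0.82] + 1901.18 = 2196.23 + 1901.18 = 4097.41.
Reliability = 4097.41 / 4554.19 = 0.8997.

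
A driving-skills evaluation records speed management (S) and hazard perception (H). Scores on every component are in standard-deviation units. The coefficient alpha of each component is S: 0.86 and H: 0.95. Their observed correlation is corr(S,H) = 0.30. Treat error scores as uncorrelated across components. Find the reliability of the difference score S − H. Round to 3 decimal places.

Var(S−H) = 1 + 1 − 2·0.30 = 2 − 0.6 = 1.4.
With uncorrelated errors the cross-covariances are all true-score covariance, so they carry over unchanged; only the diagonal terms shrink to ρᵢσᵢ².
True-score variance = [0.86 + 0.95] − 0.6 = 1.81 − 0.6 = 1.21.
Reliability = 1.21 / 1.4 = 0.864.

0.864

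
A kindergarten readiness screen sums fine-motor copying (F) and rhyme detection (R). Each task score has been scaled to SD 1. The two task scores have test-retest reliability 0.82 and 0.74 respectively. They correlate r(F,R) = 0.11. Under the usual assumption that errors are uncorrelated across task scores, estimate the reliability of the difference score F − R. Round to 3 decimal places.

Var(F−R) = 1 + 1 − 2·0.11 = 2 − 0.22 = 1.78.
Under uncorrelated errors the observed covariances equal the true-score covariances, so only the own-variance terms attenuate.
True-score variance = [0.82 + 0.74] − 0.22 = 1.56 − 0.22 = 1.34.
Reliability = 1.34 / 1.78 = 0.753.

0.753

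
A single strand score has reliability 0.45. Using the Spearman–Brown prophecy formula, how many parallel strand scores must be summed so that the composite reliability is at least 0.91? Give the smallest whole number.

k ≥ ρ*(1−ρ₁)/(ρ₁(1−ρ*)) = 0.91·0.55 / (0.45·0.09) = 12.358.
Smallest integer k = 13.

13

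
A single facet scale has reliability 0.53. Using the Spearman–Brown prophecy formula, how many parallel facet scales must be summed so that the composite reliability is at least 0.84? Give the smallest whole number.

5

k ≥ ρ*(1−ρ₁)/(ρ₁(1−ρ*)) = 0.84·0.47 / (0.53·0.16) = 4.656.
Smallest integer k = 5.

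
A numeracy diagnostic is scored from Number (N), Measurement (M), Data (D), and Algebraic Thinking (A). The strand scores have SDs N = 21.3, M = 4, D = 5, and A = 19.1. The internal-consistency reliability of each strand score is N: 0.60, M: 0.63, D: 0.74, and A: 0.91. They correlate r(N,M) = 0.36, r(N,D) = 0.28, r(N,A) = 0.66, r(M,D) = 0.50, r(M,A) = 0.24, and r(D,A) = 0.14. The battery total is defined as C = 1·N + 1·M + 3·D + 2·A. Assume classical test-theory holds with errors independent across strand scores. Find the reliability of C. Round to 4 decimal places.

Var(C) = 21.3² + 4² + 3²·5² + 2²·19.1² + 2·[21.3·4·0.36 + 3·21.3·5·0.28 + 2·21.3·19.1·0.66 + 3·4·5·0.50 + 2·4·19.1·0.24 + 6·5·19.1·0.14] = 2153.93 + 1608.08 = 3762.01.
With uncorrelated errors the cross-covariances are all true-score covariance, so they carry over unchanged; only the diagonal terms shrink to ρᵢσᵢ².
True-score variance = [21.3²·0.60 + 4²·0.63 + 3²·5²·0.74 + 2²·19.1²·0.91] + 1608.08 = 1776.7 + 1608.08 = 3384.78.
Reliability = 3384.78 / 3762.01 = 0.8997.

0.8997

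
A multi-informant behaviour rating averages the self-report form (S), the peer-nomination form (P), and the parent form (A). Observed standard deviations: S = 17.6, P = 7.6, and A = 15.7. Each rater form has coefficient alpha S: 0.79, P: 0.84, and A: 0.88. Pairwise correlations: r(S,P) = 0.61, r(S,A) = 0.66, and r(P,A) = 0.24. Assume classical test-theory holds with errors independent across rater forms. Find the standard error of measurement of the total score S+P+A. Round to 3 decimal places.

10.192

Var(total) = 614.01 + 585.203 = 1199.21.
True-score variance = 510.14 + 585.203 = 1095.34, so reliability = 0.9134.
Error variance = 1199.21 − 1095.34 = 103.87; SEM = √103.87 = 10.192.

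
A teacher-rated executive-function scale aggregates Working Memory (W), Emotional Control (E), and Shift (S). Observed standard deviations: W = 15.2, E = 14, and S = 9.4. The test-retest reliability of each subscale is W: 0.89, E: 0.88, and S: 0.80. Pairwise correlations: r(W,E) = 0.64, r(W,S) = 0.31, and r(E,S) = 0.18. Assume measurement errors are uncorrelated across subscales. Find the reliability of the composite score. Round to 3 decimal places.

0.928

Var(W+E+S) = 15.2² + 14² + 9.4² + 2·[15.2·14·0.64 + 15.2·9.4·0.31 + 14·9.4·0.18] = 515.4 + 408.346 = 923.746.
Because errors are independent across components, Cov(Tᵢ,Tⱼ) = Cov(Xᵢ,Xⱼ); the off-diagonal part of the true-score variance is the same as above.
True-score variance = [15.2²·0.89 + 14²·0.88 + 9.4²·0.80] + 408.346 = 448.794 + 408.346 = 857.139.
Reliability = 857.139 / 923.746 = 0.928.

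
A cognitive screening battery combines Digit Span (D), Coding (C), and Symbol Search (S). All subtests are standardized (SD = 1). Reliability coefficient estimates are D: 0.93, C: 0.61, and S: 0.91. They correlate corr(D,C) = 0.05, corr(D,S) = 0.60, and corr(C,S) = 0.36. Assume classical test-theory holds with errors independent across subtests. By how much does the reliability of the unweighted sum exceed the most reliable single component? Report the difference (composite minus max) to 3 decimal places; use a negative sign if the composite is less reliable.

-0.040

Var(sum) = 3 + 2.02 = 5.02; true-score variance = 2.45 + 2.02 = 4.47; composite reliability = 0.8904.
Max component reliability = 0.9300.
Difference = 0.8904 − 0.9300 = -0.040.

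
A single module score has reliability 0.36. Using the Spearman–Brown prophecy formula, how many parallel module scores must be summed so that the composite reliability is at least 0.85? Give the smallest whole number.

k ≥ ρ*(1−ρ₁)/(ρ₁(1−ρ*)) = 0.85·0.64 / (0.36·0.15) = 10.074.
Smallest integer k = 11.

11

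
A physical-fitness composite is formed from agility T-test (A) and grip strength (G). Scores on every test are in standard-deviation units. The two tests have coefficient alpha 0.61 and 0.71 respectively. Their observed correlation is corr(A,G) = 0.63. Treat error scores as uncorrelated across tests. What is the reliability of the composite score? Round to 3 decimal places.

0.791

Var(A+G) = 2 + 2·[0.63] = 2 + 1.26 = 3.26.
Under uncorrelated errors the observed covariances equal the true-score covariances, so only the own-variance terms attenuate.
True-score variance = [0.61 + 0.71] + 1.26 = 1.32 + 1.26 = 2.58.
Reliability = 2.58 / 3.26 = 0.791.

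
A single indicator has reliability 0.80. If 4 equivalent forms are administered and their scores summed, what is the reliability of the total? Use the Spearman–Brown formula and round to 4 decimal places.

0.9412

ρ_k = kρ / (1 + (k−1)ρ) = 4·0.80 / (1 + 3·0.80) = 3.200 / 3.400 = 0.9412.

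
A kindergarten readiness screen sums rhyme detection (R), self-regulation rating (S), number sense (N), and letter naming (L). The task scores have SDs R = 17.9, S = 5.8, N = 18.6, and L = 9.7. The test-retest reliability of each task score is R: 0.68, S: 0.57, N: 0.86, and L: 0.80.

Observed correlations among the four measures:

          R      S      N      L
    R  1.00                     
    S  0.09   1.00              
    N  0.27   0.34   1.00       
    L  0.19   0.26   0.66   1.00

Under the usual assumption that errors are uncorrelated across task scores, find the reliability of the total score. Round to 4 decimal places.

Var(R+S+N+L) = 17.9² + 5.8² + 18.6² + 9.7² + 2·[17.9·5.8·0.09 + 17.9·18.6·0.27 + 17.9·9.7·0.19 + 5.8·18.6·0.34 + 5.8·9.7·0.26 + 18.6·9.7·0.66] = 794.1 + 605.223 = 1399.32.
Because errors are independent across components, Cov(Tᵢ,Tⱼ) = Cov(Xᵢ,Xⱼ); the off-diagonal part of the true-score variance is the same as above.
True-score variance = [17.9²·0.68 + 5.8²·0.57 + 18.6²·0.86 + 9.7²·0.80] + 605.223 = 609.851 + 605.223 = 1215.07.
Reliability = 1215.07 / 1399.32 = 0.8683.

0.8683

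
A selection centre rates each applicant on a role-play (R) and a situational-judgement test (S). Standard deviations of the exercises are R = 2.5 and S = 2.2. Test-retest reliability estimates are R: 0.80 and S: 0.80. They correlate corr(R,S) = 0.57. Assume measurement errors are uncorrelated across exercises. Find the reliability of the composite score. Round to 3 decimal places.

Var(R+S) = 2.5² + 2.2² + 2·[2.5·2.2·0.57] = 11.09 + 6.27 = 17.36.
Under uncorrelated errors the observed covariances equal the true-score covariances, so only the own-variance terms attenuate.
True-score variance = [2.5²·0.80 + 2.2²·0.80] + 6.27 = 8.872 + 6.27 = 15.142.
Reliability = 15.142 / 17.36 = 0.872.

0.872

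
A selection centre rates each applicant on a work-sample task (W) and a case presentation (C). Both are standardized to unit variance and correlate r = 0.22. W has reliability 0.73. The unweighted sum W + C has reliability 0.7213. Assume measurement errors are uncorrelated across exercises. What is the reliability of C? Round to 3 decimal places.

Var(W+C) = 2 + 2·0.22 = 2.440.
True-score variance = ρ_W + ρ_C + 2·0.22, so 0.7213 = (0.73 + ρ_C + 0.44) / 2.440.
ρ_C = 0.7213·2.440 − 0.73 − 0.44 = 0.590.

0.590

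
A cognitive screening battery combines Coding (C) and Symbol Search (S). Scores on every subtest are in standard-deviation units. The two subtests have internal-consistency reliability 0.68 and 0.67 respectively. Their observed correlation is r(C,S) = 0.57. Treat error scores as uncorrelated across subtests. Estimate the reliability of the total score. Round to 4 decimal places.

0.7930

Var(C+S) = 2 + 2·[0.57] = 2 + 1.14 = 3.14.
With uncorrelated errors the cross-covariances are all true-score covariance, so they carry over unchanged; only the diagonal terms shrink to ρᵢσᵢ².
True-score variance = [0.68 + 0.67] + 1.14 = 1.35 + 1.14 = 2.49.
Reliability = 2.49 / 3.14 = 0.7930.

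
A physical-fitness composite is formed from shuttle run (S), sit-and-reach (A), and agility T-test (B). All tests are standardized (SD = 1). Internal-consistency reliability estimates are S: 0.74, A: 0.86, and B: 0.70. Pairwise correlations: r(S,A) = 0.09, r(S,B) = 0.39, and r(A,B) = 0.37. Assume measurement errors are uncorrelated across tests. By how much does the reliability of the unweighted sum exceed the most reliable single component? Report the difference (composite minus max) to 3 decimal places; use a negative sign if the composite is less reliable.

-0.009

Var(sum) = 3 + 1.7 = 4.7; true-score variance = 2.3 + 1.7 = 4; composite reliability = 0.8511.
Max component reliability = 0.8600.
Difference = 0.8511 − 0.8600 = -0.009.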